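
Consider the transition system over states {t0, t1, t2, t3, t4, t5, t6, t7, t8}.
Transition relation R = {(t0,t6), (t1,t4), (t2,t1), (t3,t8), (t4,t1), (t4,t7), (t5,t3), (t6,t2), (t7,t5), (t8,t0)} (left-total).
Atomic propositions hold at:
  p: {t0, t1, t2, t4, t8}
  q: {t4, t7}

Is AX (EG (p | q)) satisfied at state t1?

Yes

Sat(p | q) = {t0, t1, t2, t4, t7, t8}
EG (p | q): greatest fixpoint, start Z0 = {t0, t1, t2, t4, t7, t8}, keep only states in Sat with some successor in Z. Z1 = {t1, t2, t4, t8}; Z2 = {t1, t2, t4}; fixed.
Sat(EG (p | q)) = {t1, t2, t4}
Sat(AX (EG (p | q))) = {s : every successor in {t1, t2, t4}} = {t1, t2, t6}
t1 ∈ Sat(AX (EG (p | q))) = {t1, t2, t6}, so the formula holds at t1.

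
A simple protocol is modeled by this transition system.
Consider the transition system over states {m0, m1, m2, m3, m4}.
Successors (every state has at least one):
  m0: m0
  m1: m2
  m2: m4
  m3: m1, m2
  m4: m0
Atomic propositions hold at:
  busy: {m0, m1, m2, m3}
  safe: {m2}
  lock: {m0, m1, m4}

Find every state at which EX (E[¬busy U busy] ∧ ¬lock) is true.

{m1, m3}

Sat(¬busy) = {m4}
E[¬busy U busy]: least fixpoint, start Z0 = Sat(busy) = {m0, m1, m2, m3}, add states in Sat(¬busy) with some successor in Z. Z1 = {m0, m1, m2, m3, m4}; fixed.
Sat(E[¬busy U busy]) = {m0, m1, m2, m3, m4}
Sat(¬lock) = {m2, m3}
Sat(E[¬busy U busy] ∧ ¬lock) = {m2, m3}
Sat(EX (E[¬busy U busy] ∧ ¬lock)) = {s : some successor in {m2, m3}} = {m1, m3}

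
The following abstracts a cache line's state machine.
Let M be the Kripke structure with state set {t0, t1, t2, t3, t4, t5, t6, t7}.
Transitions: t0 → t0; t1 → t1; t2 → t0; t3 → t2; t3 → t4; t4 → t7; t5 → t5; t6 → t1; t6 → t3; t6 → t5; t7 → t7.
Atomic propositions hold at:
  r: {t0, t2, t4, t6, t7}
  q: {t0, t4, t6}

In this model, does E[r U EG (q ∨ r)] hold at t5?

Sat(q ∨ r) = {t0, t2, t4, t6, t7}
EG (q ∨ r): greatest fixpoint, start Z0 = {t0, t2, t4, t6, t7}, keep only states in Sat with some successor in Z. Z1 = {t0, t2, t4, t7}; fixed.
Sat(EG (q ∨ r)) = {t0, t2, t4, t7}
E[r U EG (q ∨ r)]: least fixpoint, start Z0 = Sat(EG (q ∨ r)) = {t0, t2, t4, t7}, add states in Sat(r) with some successor in Z. Already a fixed point.
Sat(E[r U EG (q ∨ r)]) = {t0, t2, t4, t7}
t5 ∉ Sat(E[r U EG (q ∨ r)]) = {t0, t2, t4, t7}, so the formula does not hold at t5.

No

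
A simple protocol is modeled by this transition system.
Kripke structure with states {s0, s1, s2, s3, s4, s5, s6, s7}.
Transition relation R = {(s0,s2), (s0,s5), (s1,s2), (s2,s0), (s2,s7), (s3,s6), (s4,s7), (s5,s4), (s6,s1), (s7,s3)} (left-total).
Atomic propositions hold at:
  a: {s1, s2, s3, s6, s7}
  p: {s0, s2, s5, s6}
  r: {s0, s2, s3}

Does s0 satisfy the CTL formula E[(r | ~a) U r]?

Yes

Sat(~a) = {s0, s4, s5}
Sat(r | ~a) = {s0, s2, s3, s4, s5}
E[(r | ~a) U r]: least fixpoint, start Z0 = Sat(r) = {s0, s2, s3}, add states in Sat(r | ~a) with some successor in Z. Already a fixed point.
Sat(E[(r | ~a) U r]) = {s0, s2, s3}
s0 ∈ Sat(E[(r | ~a) U r]) = {s0, s2, s3}, so the formula holds at s0.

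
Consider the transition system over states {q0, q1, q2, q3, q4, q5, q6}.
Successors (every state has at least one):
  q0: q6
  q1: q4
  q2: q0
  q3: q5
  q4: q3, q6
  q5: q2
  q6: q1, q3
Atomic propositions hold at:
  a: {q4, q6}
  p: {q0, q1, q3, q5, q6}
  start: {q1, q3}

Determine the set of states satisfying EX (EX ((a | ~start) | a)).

{q1, q2, q3, q4, q5, q6}

Sat(~start) = {q0, q2, q4, q5, q6}
Sat(a | ~start) = {q0, q2, q4, q5, q6}
Sat((a | ~start) | a) = {q0, q2, q4, q5, q6}
Sat(EX ((a | ~start) | a)) = {s : some successor in {q0, q2, q4, q5, q6}} = {q0, q1, q2, q3, q4, q5}
Sat(EX (EX ((a | ~start) | a))) = {s : some successor in {q0, q1, q2, q3, q4, q5}} = {q1, q2, q3, q4, q5, q6}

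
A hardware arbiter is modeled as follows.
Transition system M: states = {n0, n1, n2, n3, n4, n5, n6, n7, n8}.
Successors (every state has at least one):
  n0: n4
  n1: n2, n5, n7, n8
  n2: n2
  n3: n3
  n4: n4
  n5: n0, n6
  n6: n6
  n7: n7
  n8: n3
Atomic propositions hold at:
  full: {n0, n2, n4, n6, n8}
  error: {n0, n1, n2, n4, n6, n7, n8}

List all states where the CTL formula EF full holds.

EF full: least fixpoint, start Z0 = {n0, n2, n4, n6, n8}, add states with some successor in Z. Z1 = {n0, n1, n2, n4, n5, n6, n8}; fixed.
Sat(EF full) = {n0, n1, n2, n4, n5, n6, n8}

{n0, n1, n2, n4, n5, n6, n8}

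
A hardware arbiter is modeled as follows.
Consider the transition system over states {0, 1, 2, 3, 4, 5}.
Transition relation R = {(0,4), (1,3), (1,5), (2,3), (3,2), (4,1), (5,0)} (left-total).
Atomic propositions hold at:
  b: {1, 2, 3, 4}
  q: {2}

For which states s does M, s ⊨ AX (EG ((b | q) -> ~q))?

{0, 4, 5}

Sat(b | q) = {1, 2, 3, 4}
Sat(~q) = {0, 1, 3, 4, 5}
Sat((b | q) -> ~q) = {0, 1, 3, 4, 5}
EG ((b | q) -> ~q): greatest fixpoint, start Z0 = {0, 1, 3, 4, 5}, keep only states in Sat with some successor in Z. Z1 = {0, 1, 4, 5}; fixed.
Sat(EG ((b | q) -> ~q)) = {0, 1, 4, 5}
Sat(AX (EG ((b | q) -> ~q))) = {s : every successor in {0, 1, 4, 5}} = {0, 4, 5}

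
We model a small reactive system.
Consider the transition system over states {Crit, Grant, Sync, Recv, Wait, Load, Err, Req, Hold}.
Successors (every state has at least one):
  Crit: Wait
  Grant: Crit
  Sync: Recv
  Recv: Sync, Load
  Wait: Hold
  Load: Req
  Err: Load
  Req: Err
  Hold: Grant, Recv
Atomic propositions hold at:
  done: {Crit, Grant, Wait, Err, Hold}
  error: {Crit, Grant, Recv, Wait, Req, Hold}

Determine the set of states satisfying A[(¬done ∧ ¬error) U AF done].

{Crit, Grant, Wait, Load, Err, Req, Hold}

Sat(¬done) = {Sync, Recv, Load, Req}
Sat(¬error) = {Sync, Load, Err}
Sat(¬done ∧ ¬error) = {Sync, Load}
AF done: least fixpoint, start Z0 = {Crit, Grant, Wait, Err, Hold}, add states with every successor in Z. Z1 = {Crit, Grant, Wait, Err, Req, Hold}; Z2 = {Crit, Grant, Wait, Load, Err, Req, Hold}; fixed.
Sat(AF done) = {Crit, Grant, Wait, Load, Err, Req, Hold}
A[(¬done ∧ ¬error) U AF done]: least fixpoint, start Z0 = Sat(AF done) = {Crit, Grant, Wait, Load, Err, Req, Hold}, add states in Sat(¬done ∧ ¬error) with every successor in Z. Already a fixed point.
Sat(A[(¬done ∧ ¬error) U AF done]) = {Crit, Grant, Wait, Load, Err, Req, Hold}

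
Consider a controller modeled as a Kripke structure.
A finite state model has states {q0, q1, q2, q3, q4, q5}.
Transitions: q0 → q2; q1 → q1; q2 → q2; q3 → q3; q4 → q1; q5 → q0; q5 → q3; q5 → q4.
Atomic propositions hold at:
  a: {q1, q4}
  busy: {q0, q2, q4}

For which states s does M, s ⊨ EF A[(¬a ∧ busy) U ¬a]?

Sat(¬a) = {q0, q2, q3, q5}
Sat(¬a ∧ busy) = {q0, q2}
A[(¬a ∧ busy) U ¬a]: least fixpoint, start Z0 = Sat(¬a) = {q0, q2, q3, q5}, add states in Sat(¬a ∧ busy) with every successor in Z. Already a fixed point.
Sat(A[(¬a ∧ busy) U ¬a]) = {q0, q2, q3, q5}
EF A[(¬a ∧ busy) U ¬a]: least fixpoint, start Z0 = {q0, q2, q3, q5}, add states with some successor in Z. Already a fixed point.
Sat(EF A[(¬a ∧ busy) U ¬a]) = {q0, q2, q3, q5}

{q0, q2, q3, q5}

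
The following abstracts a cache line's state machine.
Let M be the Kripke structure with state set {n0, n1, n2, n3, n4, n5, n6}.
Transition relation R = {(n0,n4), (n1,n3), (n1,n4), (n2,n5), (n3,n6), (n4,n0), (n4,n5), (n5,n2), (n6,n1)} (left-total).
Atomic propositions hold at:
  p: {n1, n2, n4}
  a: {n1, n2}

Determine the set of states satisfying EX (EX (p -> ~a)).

Sat(~a) = {n0, n3, n4, n5, n6}
Sat(p -> ~a) = {n0, n3, n4, n5, n6}
Sat(EX (p -> ~a)) = {s : some successor in {n0, n3, n4, n5, n6}} = {n0, n1, n2, n3, n4}
Sat(EX (EX (p -> ~a))) = {s : some successor in {n0, n1, n2, n3, n4}} = {n0, n1, n4, n5, n6}

{n0, n1, n4, n5, n6}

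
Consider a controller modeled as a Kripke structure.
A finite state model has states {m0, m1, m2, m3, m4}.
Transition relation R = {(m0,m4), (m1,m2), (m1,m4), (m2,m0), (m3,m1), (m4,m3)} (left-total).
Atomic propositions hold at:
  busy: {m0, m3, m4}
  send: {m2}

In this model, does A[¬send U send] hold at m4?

Sat(¬send) = {m0, m1, m3, m4}
A[¬send U send]: least fixpoint, start Z0 = Sat(send) = {m2}, add states in Sat(¬send) with every successor in Z. Already a fixed point.
Sat(A[¬send U send]) = {m2}
m4 ∉ Sat(A[¬send U send]) = {m2}, so the formula does not hold at m4.

No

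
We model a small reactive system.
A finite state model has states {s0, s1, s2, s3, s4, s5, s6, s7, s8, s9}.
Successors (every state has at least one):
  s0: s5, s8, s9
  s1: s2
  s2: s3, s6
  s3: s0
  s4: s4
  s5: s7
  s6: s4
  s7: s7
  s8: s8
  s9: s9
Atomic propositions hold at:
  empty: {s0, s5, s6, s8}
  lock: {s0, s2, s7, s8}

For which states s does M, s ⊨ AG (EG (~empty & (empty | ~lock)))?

Sat(~empty) = {s1, s2, s3, s4, s7, s9}
Sat(~lock) = {s1, s3, s4, s5, s6, s9}
Sat(empty | ~lock) = {s0, s1, s3, s4, s5, s6, s8, s9}
Sat(~empty & (empty | ~lock)) = {s1, s3, s4, s9}
EG (~empty & (empty | ~lock)): greatest fixpoint, start Z0 = {s1, s3, s4, s9}, keep only states in Sat with some successor in Z. Z1 = {s4, s9}; fixed.
Sat(EG (~empty & (empty | ~lock))) = {s4, s9}
AG (EG (~empty & (empty | ~lock))): greatest fixpoint, start Z0 = {s4, s9}, keep only states in Sat with every successor in Z. Already a fixed point.
Sat(AG (EG (~empty & (empty | ~lock)))) = {s4, s9}

{s4, s9}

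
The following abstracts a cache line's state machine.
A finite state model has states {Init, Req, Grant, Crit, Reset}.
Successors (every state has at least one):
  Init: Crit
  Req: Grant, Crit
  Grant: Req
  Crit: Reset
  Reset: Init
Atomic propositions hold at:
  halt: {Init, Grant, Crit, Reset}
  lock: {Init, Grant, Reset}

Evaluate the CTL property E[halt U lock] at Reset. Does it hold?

E[halt U lock]: least fixpoint, start Z0 = Sat(lock) = {Init, Grant, Reset}, add states in Sat(halt) with some successor in Z. Z1 = {Init, Grant, Crit, Reset}; fixed.
Sat(E[halt U lock]) = {Init, Grant, Crit, Reset}
Reset ∈ Sat(E[halt U lock]) = {Init, Grant, Crit, Reset}, so the formula holds at Reset.

Yes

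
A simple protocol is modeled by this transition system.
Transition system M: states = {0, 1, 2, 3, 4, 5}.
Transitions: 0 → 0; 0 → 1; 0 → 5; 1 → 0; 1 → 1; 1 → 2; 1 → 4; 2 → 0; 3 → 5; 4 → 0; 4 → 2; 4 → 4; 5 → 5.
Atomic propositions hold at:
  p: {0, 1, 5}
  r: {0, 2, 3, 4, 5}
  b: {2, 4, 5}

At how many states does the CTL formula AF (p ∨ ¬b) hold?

5

Sat(¬b) = {0, 1, 3}
Sat(p ∨ ¬b) = {0, 1, 3, 5}
AF (p ∨ ¬b): least fixpoint, start Z0 = {0, 1, 3, 5}, add states with every successor in Z. Z1 = {0, 1, 2, 3, 5}; fixed.
Sat(AF (p ∨ ¬b)) = {0, 1, 2, 3, 5}
|Sat(AF (p ∨ ¬b))| = |{0, 1, 2, 3, 5}| = 5.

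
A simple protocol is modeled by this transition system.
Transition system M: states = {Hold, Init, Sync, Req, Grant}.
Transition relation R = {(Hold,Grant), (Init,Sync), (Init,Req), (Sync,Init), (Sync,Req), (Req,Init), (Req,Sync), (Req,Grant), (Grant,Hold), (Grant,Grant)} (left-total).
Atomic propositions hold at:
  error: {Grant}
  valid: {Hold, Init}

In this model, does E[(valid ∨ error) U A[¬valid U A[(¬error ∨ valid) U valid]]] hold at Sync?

No

Sat(valid ∨ error) = {Hold, Init, Grant}
Sat(¬valid) = {Sync, Req, Grant}
Sat(¬error) = {Hold, Init, Sync, Req}
Sat(¬error ∨ valid) = {Hold, Init, Sync, Req}
A[(¬error ∨ valid) U valid]: least fixpoint, start Z0 = Sat(valid) = {Hold, Init}, add states in Sat(¬error ∨ valid) with every successor in Z. Already a fixed point.
Sat(A[(¬error ∨ valid) U valid]) = {Hold, Init}
A[¬valid U A[(¬error ∨ valid) U valid]]: least fixpoint, start Z0 = Sat(A[(¬error ∨ valid) U valid]) = {Hold, Init}, add states in Sat(¬valid) with every successor in Z. Already a fixed point.
Sat(A[¬valid U A[(¬error ∨ valid) U valid]]) = {Hold, Init}
E[(valid ∨ error) U A[¬valid U A[(¬error ∨ valid) U valid]]]: least fixpoint, start Z0 = Sat(A[¬valid U A[(¬error ∨ valid) U valid]]) = {Hold, Init}, add states in Sat(valid ∨ error) with some successor in Z. Z1 = {Hold, Init, Grant}; fixed.
Sat(E[(valid ∨ error) U A[¬valid U A[(¬error ∨ valid) U valid]]]) = {Hold, Init, Grant}
Sync ∉ Sat(E[(valid ∨ error) U A[¬valid U A[(¬error ∨ valid) U valid]]]) = {Hold, Init, Grant}, so the formula does not hold at Sync.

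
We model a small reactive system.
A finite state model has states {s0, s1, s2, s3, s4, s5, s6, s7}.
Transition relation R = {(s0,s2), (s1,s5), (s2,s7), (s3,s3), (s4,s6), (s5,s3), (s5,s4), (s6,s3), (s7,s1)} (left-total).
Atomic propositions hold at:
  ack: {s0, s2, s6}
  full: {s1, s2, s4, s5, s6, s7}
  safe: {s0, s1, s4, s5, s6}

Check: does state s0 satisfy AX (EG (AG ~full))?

Sat(~full) = {s0, s3}
AG ~full: greatest fixpoint, start Z0 = {s0, s3}, keep only states in Sat with every successor in Z. Z1 = {s3}; fixed.
Sat(AG ~full) = {s3}
EG (AG ~full): greatest fixpoint, start Z0 = {s3}, keep only states in Sat with some successor in Z. Already a fixed point.
Sat(EG (AG ~full)) = {s3}
Sat(AX (EG (AG ~full))) = {s : every successor in {s3}} = {s3, s6}
s0 ∉ Sat(AX (EG (AG ~full))) = {s3, s6}, so the formula does not hold at s0.

No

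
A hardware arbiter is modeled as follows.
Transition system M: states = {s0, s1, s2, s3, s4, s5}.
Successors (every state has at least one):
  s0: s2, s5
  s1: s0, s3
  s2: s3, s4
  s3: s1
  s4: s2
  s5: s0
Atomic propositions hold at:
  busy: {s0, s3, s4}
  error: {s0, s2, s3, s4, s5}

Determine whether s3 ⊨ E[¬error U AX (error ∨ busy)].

Sat(¬error) = {s1}
Sat(error ∨ busy) = {s0, s2, s3, s4, s5}
Sat(AX (error ∨ busy)) = {s : every successor in {s0, s2, s3, s4, s5}} = {s0, s1, s2, s4, s5}
E[¬error U AX (error ∨ busy)]: least fixpoint, start Z0 = Sat(AX (error ∨ busy)) = {s0, s1, s2, s4, s5}, add states in Sat(¬error) with some successor in Z. Already a fixed point.
Sat(E[¬error U AX (error ∨ busy)]) = {s0, s1, s2, s4, s5}
s3 ∉ Sat(E[¬error U AX (error ∨ busy)]) = {s0, s1, s2, s4, s5}, so the formula does not hold at s3.

No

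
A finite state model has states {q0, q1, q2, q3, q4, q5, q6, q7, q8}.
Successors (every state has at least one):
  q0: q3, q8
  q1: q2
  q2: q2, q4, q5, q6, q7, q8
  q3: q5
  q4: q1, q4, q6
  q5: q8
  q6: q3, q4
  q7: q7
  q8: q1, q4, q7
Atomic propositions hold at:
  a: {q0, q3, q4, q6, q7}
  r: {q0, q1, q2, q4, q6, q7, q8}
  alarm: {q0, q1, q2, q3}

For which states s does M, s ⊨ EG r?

{q0, q1, q2, q4, q6, q7, q8}

EG r: greatest fixpoint, start Z0 = {q0, q1, q2, q4, q6, q7, q8}, keep only states in Sat with some successor in Z. Already a fixed point.
Sat(EG r) = {q0, q1, q2, q4, q6, q7, q8}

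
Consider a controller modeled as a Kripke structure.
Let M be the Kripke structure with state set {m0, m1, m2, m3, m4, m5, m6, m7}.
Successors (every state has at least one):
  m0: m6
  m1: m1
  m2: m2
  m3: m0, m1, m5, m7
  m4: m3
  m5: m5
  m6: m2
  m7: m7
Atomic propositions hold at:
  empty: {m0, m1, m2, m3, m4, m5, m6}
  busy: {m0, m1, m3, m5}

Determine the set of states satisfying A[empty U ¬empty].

{m7}

Sat(¬empty) = {m7}
A[empty U ¬empty]: least fixpoint, start Z0 = Sat(¬empty) = {m7}, add states in Sat(empty) with every successor in Z. Already a fixed point.
Sat(A[empty U ¬empty]) = {m7}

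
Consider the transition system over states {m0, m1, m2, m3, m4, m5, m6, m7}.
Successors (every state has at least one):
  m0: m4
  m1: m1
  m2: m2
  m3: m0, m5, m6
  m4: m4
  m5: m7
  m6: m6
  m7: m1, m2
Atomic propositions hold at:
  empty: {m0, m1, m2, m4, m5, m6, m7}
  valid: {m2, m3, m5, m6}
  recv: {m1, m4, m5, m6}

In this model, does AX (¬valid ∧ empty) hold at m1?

Yes

Sat(¬valid) = {m0, m1, m4, m7}
Sat(¬valid ∧ empty) = {m0, m1, m4, m7}
Sat(AX (¬valid ∧ empty)) = {s : every successor in {m0, m1, m4, m7}} = {m0, m1, m4, m5}
m1 ∈ Sat(AX (¬valid ∧ empty)) = {m0, m1, m4, m5}, so the formula holds at m1.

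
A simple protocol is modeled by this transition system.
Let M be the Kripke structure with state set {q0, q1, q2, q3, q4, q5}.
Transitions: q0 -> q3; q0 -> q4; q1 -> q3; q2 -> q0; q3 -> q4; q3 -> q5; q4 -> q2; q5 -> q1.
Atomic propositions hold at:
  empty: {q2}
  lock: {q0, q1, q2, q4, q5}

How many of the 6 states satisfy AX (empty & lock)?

Sat(empty & lock) = {q2}
Sat(AX (empty & lock)) = {s : every successor in {q2}} = {q4}
|Sat(AX (empty & lock))| = |{q4}| = 1.

1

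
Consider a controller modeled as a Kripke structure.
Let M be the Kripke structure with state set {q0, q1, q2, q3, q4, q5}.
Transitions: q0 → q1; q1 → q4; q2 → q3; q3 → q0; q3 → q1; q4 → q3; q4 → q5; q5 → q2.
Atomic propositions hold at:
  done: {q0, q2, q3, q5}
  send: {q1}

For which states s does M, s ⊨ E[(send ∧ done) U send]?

{q1}

Sat(send ∧ done) = ∅
E[(send ∧ done) U send]: least fixpoint, start Z0 = Sat(send) = {q1}, add states in Sat(send ∧ done) with some successor in Z. Already a fixed point.
Sat(E[(send ∧ done) U send]) = {q1}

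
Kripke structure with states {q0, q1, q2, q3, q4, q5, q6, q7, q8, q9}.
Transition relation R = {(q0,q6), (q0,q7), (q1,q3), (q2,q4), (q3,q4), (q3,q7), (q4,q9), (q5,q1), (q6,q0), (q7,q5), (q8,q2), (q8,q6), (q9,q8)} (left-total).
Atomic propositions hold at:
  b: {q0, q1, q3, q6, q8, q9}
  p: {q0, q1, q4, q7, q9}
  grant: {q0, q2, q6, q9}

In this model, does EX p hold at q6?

Sat(EX p) = {s : some successor in {q0, q1, q4, q7, q9}} = {q0, q2, q3, q4, q5, q6}
q6 ∈ Sat(EX p) = {q0, q2, q3, q4, q5, q6}, so the formula holds at q6.

Yes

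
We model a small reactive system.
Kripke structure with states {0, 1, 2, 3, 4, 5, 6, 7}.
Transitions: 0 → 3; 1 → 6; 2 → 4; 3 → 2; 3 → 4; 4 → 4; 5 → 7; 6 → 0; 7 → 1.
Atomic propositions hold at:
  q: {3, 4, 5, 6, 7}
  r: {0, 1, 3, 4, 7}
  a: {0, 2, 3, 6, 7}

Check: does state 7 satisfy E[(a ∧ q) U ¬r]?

No

Sat(a ∧ q) = {3, 6, 7}
Sat(¬r) = {2, 5, 6}
E[(a ∧ q) U ¬r]: least fixpoint, start Z0 = Sat(¬r) = {2, 5, 6}, add states in Sat(a ∧ q) with some successor in Z. Z1 = {2, 3, 5, 6}; fixed.
Sat(E[(a ∧ q) U ¬r]) = {2, 3, 5, 6}
7 ∉ Sat(E[(a ∧ q) U ¬r]) = {2, 3, 5, 6}, so the formula does not hold at 7.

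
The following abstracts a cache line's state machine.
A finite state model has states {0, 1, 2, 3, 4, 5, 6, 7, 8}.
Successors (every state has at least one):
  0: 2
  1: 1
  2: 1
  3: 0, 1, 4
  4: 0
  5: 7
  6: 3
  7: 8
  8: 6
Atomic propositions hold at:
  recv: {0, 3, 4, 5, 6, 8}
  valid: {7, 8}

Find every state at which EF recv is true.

EF recv: least fixpoint, start Z0 = {0, 3, 4, 5, 6, 8}, add states with some successor in Z. Z1 = {0, 3, 4, 5, 6, 7, 8}; fixed.
Sat(EF recv) = {0, 3, 4, 5, 6, 7, 8}

{0, 3, 4, 5, 6, 7, 8}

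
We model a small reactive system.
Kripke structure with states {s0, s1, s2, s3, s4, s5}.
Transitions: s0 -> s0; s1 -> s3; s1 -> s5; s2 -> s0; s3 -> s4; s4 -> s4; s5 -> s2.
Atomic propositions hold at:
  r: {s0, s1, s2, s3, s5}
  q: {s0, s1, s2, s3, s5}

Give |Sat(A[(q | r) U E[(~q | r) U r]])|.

Sat(q | r) = {s0, s1, s2, s3, s5}
Sat(~q) = {s4}
Sat(~q | r) = {s0, s1, s2, s3, s4, s5}
E[(~q | r) U r]: least fixpoint, start Z0 = Sat(r) = {s0, s1, s2, s3, s5}, add states in Sat(~q | r) with some successor in Z. Already a fixed point.
Sat(E[(~q | r) U r]) = {s0, s1, s2, s3, s5}
A[(q | r) U E[(~q | r) U r]]: least fixpoint, start Z0 = Sat(E[(~q | r) U r]) = {s0, s1, s2, s3, s5}, add states in Sat(q | r) with every successor in Z. Already a fixed point.
Sat(A[(q | r) U E[(~q | r) U r]]) = {s0, s1, s2, s3, s5}
|Sat(A[(q | r) U E[(~q | r) U r]])| = |{s0, s1, s2, s3, s5}| = 5.

5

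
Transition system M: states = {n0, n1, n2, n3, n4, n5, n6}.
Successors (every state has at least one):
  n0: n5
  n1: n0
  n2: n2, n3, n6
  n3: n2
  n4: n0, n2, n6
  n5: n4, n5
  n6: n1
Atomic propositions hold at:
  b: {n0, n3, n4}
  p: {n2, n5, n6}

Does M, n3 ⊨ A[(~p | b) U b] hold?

Sat(~p) = {n0, n1, n3, n4}
Sat(~p | b) = {n0, n1, n3, n4}
A[(~p | b) U b]: least fixpoint, start Z0 = Sat(b) = {n0, n3, n4}, add states in Sat(~p | b) with every successor in Z. Z1 = {n0, n1, n3, n4}; fixed.
Sat(A[(~p | b) U b]) = {n0, n1, n3, n4}
n3 ∈ Sat(A[(~p | b) U b]) = {n0, n1, n3, n4}, so the formula holds at n3.

Yes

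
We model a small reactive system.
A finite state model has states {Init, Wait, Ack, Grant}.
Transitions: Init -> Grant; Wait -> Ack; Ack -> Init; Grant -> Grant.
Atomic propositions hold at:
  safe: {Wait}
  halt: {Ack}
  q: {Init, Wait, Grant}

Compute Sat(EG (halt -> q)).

Sat(halt -> q) = {Init, Wait, Grant}
EG (halt -> q): greatest fixpoint, start Z0 = {Init, Wait, Grant}, keep only states in Sat with some successor in Z. Z1 = {Init, Grant}; fixed.
Sat(EG (halt -> q)) = {Init, Grant}

{Init, Grant}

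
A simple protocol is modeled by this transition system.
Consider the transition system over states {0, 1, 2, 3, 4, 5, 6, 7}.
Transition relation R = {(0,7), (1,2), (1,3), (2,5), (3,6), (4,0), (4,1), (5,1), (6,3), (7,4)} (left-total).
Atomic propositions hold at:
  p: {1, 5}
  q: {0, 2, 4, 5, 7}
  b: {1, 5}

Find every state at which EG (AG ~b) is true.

Sat(~b) = {0, 2, 3, 4, 6, 7}
AG ~b: greatest fixpoint, start Z0 = {0, 2, 3, 4, 6, 7}, keep only states in Sat with every successor in Z. Z1 = {0, 3, 6, 7}; Z2 = {0, 3, 6}; Z3 = {3, 6}; fixed.
Sat(AG ~b) = {3, 6}
EG (AG ~b): greatest fixpoint, start Z0 = {3, 6}, keep only states in Sat with some successor in Z. Already a fixed point.
Sat(EG (AG ~b)) = {3, 6}

{3, 6}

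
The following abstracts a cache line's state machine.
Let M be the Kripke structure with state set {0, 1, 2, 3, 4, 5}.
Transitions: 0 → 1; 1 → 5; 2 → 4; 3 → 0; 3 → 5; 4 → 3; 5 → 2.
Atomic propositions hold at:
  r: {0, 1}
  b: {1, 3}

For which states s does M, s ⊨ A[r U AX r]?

{0}

Sat(AX r) = {s : every successor in {0, 1}} = {0}
A[r U AX r]: least fixpoint, start Z0 = Sat(AX r) = {0}, add states in Sat(r) with every successor in Z. Already a fixed point.
Sat(A[r U AX r]) = {0}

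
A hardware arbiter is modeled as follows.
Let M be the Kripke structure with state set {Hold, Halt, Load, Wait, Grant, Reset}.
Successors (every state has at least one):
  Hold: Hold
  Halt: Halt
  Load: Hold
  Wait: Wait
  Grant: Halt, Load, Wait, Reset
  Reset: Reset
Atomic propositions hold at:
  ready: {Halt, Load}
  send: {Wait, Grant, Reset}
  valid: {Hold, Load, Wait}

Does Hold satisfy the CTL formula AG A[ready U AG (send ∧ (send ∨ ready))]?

Sat(send ∨ ready) = {Halt, Load, Wait, Grant, Reset}
Sat(send ∧ (send ∨ ready)) = {Wait, Grant, Reset}
AG (send ∧ (send ∨ ready)): greatest fixpoint, start Z0 = {Wait, Grant, Reset}, keep only states in Sat with every successor in Z. Z1 = {Wait, Reset}; fixed.
Sat(AG (send ∧ (send ∨ ready))) = {Wait, Reset}
A[ready U AG (send ∧ (send ∨ ready))]: least fixpoint, start Z0 = Sat(AG (send ∧ (send ∨ ready))) = {Wait, Reset}, add states in Sat(ready) with every successor in Z. Already a fixed point.
Sat(A[ready U AG (send ∧ (send ∨ ready))]) = {Wait, Reset}
AG A[ready U AG (send ∧ (send ∨ ready))]: greatest fixpoint, start Z0 = {Wait, Reset}, keep only states in Sat with every successor in Z. Already a fixed point.
Sat(AG A[ready U AG (send ∧ (send ∨ ready))]) = {Wait, Reset}
Hold ∉ Sat(AG A[ready U AG (send ∧ (send ∨ ready))]) = {Wait, Reset}, so the formula does not hold at Hold.

No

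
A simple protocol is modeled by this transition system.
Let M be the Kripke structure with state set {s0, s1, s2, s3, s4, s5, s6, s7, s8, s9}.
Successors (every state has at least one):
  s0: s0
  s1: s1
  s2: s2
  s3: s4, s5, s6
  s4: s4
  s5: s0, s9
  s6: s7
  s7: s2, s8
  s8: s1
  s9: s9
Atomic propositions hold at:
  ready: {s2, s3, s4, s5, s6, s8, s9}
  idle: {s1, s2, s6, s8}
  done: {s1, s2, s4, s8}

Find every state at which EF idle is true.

{s1, s2, s3, s6, s7, s8}

EF idle: least fixpoint, start Z0 = {s1, s2, s6, s8}, add states with some successor in Z. Z1 = {s1, s2, s3, s6, s7, s8}; fixed.
Sat(EF idle) = {s1, s2, s3, s6, s7, s8}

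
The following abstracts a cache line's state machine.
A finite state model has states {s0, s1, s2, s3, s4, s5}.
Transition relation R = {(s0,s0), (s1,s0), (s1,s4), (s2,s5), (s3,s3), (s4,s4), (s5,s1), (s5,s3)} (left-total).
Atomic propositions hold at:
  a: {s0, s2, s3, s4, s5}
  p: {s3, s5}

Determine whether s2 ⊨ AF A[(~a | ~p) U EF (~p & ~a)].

Sat(~a) = {s1}
Sat(~p) = {s0, s1, s2, s4}
Sat(~a | ~p) = {s0, s1, s2, s4}
Sat(~p & ~a) = {s1}
EF (~p & ~a): least fixpoint, start Z0 = {s1}, add states with some successor in Z. Z1 = {s1, s5}; Z2 = {s1, s2, s5}; fixed.
Sat(EF (~p & ~a)) = {s1, s2, s5}
A[(~a | ~p) U EF (~p & ~a)]: least fixpoint, start Z0 = Sat(EF (~p & ~a)) = {s1, s2, s5}, add states in Sat(~a | ~p) with every successor in Z. Already a fixed point.
Sat(A[(~a | ~p) U EF (~p & ~a)]) = {s1, s2, s5}
AF A[(~a | ~p) U EF (~p & ~a)]: least fixpoint, start Z0 = {s1, s2, s5}, add states with every successor in Z. Already a fixed point.
Sat(AF A[(~a | ~p) U EF (~p & ~a)]) = {s1, s2, s5}
s2 ∈ Sat(AF A[(~a | ~p) U EF (~p & ~a)]) = {s1, s2, s5}, so the formula holds at s2.

Yes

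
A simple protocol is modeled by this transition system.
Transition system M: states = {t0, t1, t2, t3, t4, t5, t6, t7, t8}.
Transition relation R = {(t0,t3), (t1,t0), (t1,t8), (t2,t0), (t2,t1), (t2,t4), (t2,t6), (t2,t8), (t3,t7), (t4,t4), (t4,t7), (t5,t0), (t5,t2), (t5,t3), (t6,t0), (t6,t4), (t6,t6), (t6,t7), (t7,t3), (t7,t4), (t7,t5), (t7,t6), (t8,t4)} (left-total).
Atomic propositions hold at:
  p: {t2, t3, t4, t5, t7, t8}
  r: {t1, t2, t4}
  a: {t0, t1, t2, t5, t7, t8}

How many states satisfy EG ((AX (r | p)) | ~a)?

3

Sat(r | p) = {t1, t2, t3, t4, t5, t7, t8}
Sat(AX (r | p)) = {s : every successor in {t1, t2, t3, t4, t5, t7, t8}} = {t0, t3, t4, t8}
Sat(~a) = {t3, t4, t6}
Sat((AX (r | p)) | ~a) = {t0, t3, t4, t6, t8}
EG ((AX (r | p)) | ~a): greatest fixpoint, start Z0 = {t0, t3, t4, t6, t8}, keep only states in Sat with some successor in Z. Z1 = {t0, t4, t6, t8}; Z2 = {t4, t6, t8}; fixed.
Sat(EG ((AX (r | p)) | ~a)) = {t4, t6, t8}
|Sat(EG ((AX (r | p)) | ~a))| = |{t4, t6, t8}| = 3.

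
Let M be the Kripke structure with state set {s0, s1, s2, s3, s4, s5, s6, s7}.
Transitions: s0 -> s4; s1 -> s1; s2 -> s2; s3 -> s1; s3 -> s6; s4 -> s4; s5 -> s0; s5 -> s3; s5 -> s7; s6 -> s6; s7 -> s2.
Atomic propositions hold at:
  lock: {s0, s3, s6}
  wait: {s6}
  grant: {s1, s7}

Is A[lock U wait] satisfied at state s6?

A[lock U wait]: least fixpoint, start Z0 = Sat(wait) = {s6}, add states in Sat(lock) with every successor in Z. Already a fixed point.
Sat(A[lock U wait]) = {s6}
s6 ∈ Sat(A[lock U wait]) = {s6}, so the formula holds at s6.

Yes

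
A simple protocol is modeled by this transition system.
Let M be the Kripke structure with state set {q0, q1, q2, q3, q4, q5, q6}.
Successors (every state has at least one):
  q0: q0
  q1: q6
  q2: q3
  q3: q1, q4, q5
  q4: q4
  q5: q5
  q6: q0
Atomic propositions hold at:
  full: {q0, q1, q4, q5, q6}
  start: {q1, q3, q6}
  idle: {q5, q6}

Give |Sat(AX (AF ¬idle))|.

Sat(¬idle) = {q0, q1, q2, q3, q4}
AF ¬idle: least fixpoint, start Z0 = {q0, q1, q2, q3, q4}, add states with every successor in Z. Z1 = {q0, q1, q2, q3, q4, q6}; fixed.
Sat(AF ¬idle) = {q0, q1, q2, q3, q4, q6}
Sat(AX (AF ¬idle)) = {s : every successor in {q0, q1, q2, q3, q4, q6}} = {q0, q1, q2, q4, q6}
|Sat(AX (AF ¬idle))| = |{q0, q1, q2, q4, q6}| = 5.

5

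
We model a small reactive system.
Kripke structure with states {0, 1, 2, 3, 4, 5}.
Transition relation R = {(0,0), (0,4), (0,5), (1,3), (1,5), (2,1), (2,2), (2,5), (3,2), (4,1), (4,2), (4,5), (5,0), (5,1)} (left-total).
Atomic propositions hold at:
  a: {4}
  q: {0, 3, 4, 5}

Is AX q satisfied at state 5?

No

Sat(AX q) = {s : every successor in {0, 3, 4, 5}} = {0, 1}
5 ∉ Sat(AX q) = {0, 1}, so the formula does not hold at 5.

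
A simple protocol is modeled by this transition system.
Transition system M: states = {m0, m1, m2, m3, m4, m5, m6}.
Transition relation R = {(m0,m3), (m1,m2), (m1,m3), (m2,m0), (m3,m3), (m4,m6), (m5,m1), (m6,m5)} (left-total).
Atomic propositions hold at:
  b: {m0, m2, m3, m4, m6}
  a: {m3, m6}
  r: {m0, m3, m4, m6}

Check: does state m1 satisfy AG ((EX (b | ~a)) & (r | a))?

Sat(~a) = {m0, m1, m2, m4, m5}
Sat(b | ~a) = {m0, m1, m2, m3, m4, m5, m6}
Sat(EX (b | ~a)) = {s : some successor in {m0, m1, m2, m3, m4, m5, m6}} = {m0, m1, m2, m3, m4, m5, m6}
Sat(r | a) = {m0, m3, m4, m6}
Sat((EX (b | ~a)) & (r | a)) = {m0, m3, m4, m6}
AG ((EX (b | ~a)) & (r | a)): greatest fixpoint, start Z0 = {m0, m3, m4, m6}, keep only states in Sat with every successor in Z. Z1 = {m0, m3, m4}; Z2 = {m0, m3}; fixed.
Sat(AG ((EX (b | ~a)) & (r | a))) = {m0, m3}
m1 ∉ Sat(AG ((EX (b | ~a)) & (r | a))) = {m0, m3}, so the formula does not hold at m1.

No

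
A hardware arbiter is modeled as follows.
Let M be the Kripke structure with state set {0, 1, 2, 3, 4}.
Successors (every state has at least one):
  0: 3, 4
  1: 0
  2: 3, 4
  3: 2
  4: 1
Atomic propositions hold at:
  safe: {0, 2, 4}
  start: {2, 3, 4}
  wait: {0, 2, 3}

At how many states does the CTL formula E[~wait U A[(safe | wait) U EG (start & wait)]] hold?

Sat(~wait) = {1, 4}
Sat(safe | wait) = {0, 2, 3, 4}
Sat(start & wait) = {2, 3}
EG (start & wait): greatest fixpoint, start Z0 = {2, 3}, keep only states in Sat with some successor in Z. Already a fixed point.
Sat(EG (start & wait)) = {2, 3}
A[(safe | wait) U EG (start & wait)]: least fixpoint, start Z0 = Sat(EG (start & wait)) = {2, 3}, add states in Sat(safe | wait) with every successor in Z. Already a fixed point.
Sat(A[(safe | wait) U EG (start & wait)]) = {2, 3}
E[~wait U A[(safe | wait) U EG (start & wait)]]: least fixpoint, start Z0 = Sat(A[(safe | wait) U EG (start & wait)]) = {2, 3}, add states in Sat(~wait) with some successor in Z. Already a fixed point.
Sat(E[~wait U A[(safe | wait) U EG (start & wait)]]) = {2, 3}
|Sat(E[~wait U A[(safe | wait) U EG (start & wait)]])| = |{2, 3}| = 2.

2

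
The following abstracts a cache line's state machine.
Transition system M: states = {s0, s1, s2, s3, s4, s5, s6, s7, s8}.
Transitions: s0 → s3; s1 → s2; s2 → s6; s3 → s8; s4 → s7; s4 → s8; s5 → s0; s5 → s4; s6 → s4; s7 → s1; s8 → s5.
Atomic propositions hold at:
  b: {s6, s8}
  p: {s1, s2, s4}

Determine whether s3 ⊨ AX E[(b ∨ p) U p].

Sat(b ∨ p) = {s1, s2, s4, s6, s8}
E[(b ∨ p) U p]: least fixpoint, start Z0 = Sat(p) = {s1, s2, s4}, add states in Sat(b ∨ p) with some successor in Z. Z1 = {s1, s2, s4, s6}; fixed.
Sat(E[(b ∨ p) U p]) = {s1, s2, s4, s6}
Sat(AX E[(b ∨ p) U p]) = {s : every successor in {s1, s2, s4, s6}} = {s1, s2, s6, s7}
s3 ∉ Sat(AX E[(b ∨ p) U p]) = {s1, s2, s6, s7}, so the formula does not hold at s3.

No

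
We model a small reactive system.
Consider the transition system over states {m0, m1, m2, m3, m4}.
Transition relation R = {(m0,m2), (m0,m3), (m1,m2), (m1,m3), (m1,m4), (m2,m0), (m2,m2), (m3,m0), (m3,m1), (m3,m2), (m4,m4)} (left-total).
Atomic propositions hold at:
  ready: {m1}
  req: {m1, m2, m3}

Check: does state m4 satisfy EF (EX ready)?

Sat(EX ready) = {s : some successor in {m1}} = {m3}
EF (EX ready): least fixpoint, start Z0 = {m3}, add states with some successor in Z. Z1 = {m0, m1, m3}; Z2 = {m0, m1, m2, m3}; fixed.
Sat(EF (EX ready)) = {m0, m1, m2, m3}
m4 ∉ Sat(EF (EX ready)) = {m0, m1, m2, m3}, so the formula does not hold at m4.

No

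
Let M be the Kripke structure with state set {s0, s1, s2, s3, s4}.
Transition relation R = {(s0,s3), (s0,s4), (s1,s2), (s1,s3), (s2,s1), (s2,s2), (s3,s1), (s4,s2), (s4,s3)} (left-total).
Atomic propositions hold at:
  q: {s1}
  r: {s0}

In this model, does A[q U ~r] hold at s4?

Yes

Sat(~r) = {s1, s2, s3, s4}
A[q U ~r]: least fixpoint, start Z0 = Sat(~r) = {s1, s2, s3, s4}, add states in Sat(q) with every successor in Z. Already a fixed point.
Sat(A[q U ~r]) = {s1, s2, s3, s4}
s4 ∈ Sat(A[q U ~r]) = {s1, s2, s3, s4}, so the formula holds at s4.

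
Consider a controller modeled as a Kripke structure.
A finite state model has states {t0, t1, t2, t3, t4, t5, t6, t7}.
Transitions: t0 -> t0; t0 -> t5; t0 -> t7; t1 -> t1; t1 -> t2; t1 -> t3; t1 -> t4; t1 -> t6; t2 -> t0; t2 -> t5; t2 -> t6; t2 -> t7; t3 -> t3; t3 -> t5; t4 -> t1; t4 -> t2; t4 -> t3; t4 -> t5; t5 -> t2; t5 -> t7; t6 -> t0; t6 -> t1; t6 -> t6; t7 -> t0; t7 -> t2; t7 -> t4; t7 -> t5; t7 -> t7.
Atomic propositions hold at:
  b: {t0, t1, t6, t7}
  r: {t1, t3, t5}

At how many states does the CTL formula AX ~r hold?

Sat(~r) = {t0, t2, t4, t6, t7}
Sat(AX ~r) = {s : every successor in {t0, t2, t4, t6, t7}} = {t5}
|Sat(AX ~r)| = |{t5}| = 1.

1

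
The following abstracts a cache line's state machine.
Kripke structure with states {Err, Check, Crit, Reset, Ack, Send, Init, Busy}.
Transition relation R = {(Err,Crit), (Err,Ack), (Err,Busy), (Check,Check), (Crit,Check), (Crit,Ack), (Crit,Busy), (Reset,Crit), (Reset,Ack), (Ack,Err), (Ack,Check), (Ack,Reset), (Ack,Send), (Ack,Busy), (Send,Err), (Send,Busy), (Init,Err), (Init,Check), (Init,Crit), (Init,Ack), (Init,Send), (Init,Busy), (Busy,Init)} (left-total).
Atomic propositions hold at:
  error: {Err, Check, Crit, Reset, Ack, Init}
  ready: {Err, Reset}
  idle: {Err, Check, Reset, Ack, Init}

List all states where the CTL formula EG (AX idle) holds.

{Check}

Sat(AX idle) = {s : every successor in {Err, Check, Reset, Ack, Init}} = {Check, Busy}
EG (AX idle): greatest fixpoint, start Z0 = {Check, Busy}, keep only states in Sat with some successor in Z. Z1 = {Check}; fixed.
Sat(EG (AX idle)) = {Check}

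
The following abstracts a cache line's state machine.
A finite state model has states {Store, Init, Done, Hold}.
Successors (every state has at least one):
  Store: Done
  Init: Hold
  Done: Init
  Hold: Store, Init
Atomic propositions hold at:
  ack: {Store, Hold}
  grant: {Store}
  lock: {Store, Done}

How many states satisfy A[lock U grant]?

A[lock U grant]: least fixpoint, start Z0 = Sat(grant) = {Store}, add states in Sat(lock) with every successor in Z. Already a fixed point.
Sat(A[lock U grant]) = {Store}
|Sat(A[lock U grant])| = |{Store}| = 1.

1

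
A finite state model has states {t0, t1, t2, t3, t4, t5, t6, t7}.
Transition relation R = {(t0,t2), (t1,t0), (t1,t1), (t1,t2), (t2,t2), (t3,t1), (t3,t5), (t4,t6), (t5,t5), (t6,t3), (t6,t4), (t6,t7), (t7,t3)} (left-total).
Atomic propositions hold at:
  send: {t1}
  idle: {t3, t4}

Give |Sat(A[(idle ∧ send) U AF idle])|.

4

Sat(idle ∧ send) = ∅
AF idle: least fixpoint, start Z0 = {t3, t4}, add states with every successor in Z. Z1 = {t3, t4, t7}; Z2 = {t3, t4, t6, t7}; fixed.
Sat(AF idle) = {t3, t4, t6, t7}
A[(idle ∧ send) U AF idle]: least fixpoint, start Z0 = Sat(AF idle) = {t3, t4, t6, t7}, add states in Sat(idle ∧ send) with every successor in Z. Already a fixed point.
Sat(A[(idle ∧ send) U AF idle]) = {t3, t4, t6, t7}
|Sat(A[(idle ∧ send) U AF idle])| = |{t3, t4, t6, t7}| = 4.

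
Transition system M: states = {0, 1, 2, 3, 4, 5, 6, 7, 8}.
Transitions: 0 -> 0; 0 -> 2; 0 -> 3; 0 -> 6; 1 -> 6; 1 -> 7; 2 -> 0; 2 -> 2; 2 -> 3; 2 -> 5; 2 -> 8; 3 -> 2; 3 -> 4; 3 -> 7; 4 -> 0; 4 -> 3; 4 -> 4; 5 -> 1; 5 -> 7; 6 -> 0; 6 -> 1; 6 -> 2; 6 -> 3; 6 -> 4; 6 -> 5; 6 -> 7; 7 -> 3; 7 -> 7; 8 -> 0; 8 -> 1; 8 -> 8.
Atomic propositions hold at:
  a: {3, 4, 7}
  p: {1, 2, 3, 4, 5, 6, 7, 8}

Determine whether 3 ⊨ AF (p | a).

Yes

Sat(p | a) = {1, 2, 3, 4, 5, 6, 7, 8}
AF (p | a): least fixpoint, start Z0 = {1, 2, 3, 4, 5, 6, 7, 8}, add states with every successor in Z. Already a fixed point.
Sat(AF (p | a)) = {1, 2, 3, 4, 5, 6, 7, 8}
3 ∈ Sat(AF (p | a)) = {1, 2, 3, 4, 5, 6, 7, 8}, so the formula holds at 3.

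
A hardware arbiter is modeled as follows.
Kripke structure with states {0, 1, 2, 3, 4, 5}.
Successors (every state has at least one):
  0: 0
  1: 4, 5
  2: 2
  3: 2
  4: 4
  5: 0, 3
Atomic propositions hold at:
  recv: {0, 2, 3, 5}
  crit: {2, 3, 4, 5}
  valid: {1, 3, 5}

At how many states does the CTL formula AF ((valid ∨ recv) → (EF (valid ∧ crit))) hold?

Sat(valid ∨ recv) = {0, 1, 2, 3, 5}
Sat(valid ∧ crit) = {3, 5}
EF (valid ∧ crit): least fixpoint, start Z0 = {3, 5}, add states with some successor in Z. Z1 = {1, 3, 5}; fixed.
Sat(EF (valid ∧ crit)) = {1, 3, 5}
Sat((valid ∨ recv) → (EF (valid ∧ crit))) = {1, 3, 4, 5}
AF ((valid ∨ recv) → (EF (valid ∧ crit))): least fixpoint, start Z0 = {1, 3, 4, 5}, add states with every successor in Z. Already a fixed point.
Sat(AF ((valid ∨ recv) → (EF (valid ∧ crit)))) = {1, 3, 4, 5}
|Sat(AF ((valid ∨ recv) → (EF (valid ∧ crit))))| = |{1, 3, 4, 5}| = 4.

4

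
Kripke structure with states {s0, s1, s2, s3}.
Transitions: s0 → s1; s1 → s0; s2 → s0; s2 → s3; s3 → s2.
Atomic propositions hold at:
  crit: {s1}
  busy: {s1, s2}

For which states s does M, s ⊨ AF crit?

{s0, s1}

AF crit: least fixpoint, start Z0 = {s1}, add states with every successor in Z. Z1 = {s0, s1}; fixed.
Sat(AF crit) = {s0, s1}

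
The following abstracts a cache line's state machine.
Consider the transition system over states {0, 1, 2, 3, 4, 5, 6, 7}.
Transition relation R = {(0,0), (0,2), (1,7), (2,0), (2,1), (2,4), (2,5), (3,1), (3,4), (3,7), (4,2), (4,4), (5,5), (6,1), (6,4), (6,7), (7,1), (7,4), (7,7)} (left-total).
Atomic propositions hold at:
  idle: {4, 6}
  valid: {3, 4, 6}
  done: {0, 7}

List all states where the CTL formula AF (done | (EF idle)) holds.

EF idle: least fixpoint, start Z0 = {4, 6}, add states with some successor in Z. Z1 = {2, 3, 4, 6, 7}; Z2 = {0, 1, 2, 3, 4, 6, 7}; fixed.
Sat(EF idle) = {0, 1, 2, 3, 4, 6, 7}
Sat(done | (EF idle)) = {0, 1, 2, 3, 4, 6, 7}
AF (done | (EF idle)): least fixpoint, start Z0 = {0, 1, 2, 3, 4, 6, 7}, add states with every successor in Z. Already a fixed point.
Sat(AF (done | (EF idle))) = {0, 1, 2, 3, 4, 6, 7}

{0, 1, 2, 3, 4, 6, 7}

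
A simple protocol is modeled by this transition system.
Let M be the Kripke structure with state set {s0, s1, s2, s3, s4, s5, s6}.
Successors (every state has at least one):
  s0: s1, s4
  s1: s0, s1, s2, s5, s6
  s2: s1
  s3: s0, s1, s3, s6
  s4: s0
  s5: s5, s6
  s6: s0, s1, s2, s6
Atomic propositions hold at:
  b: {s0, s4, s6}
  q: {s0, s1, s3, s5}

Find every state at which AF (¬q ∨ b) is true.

{s0, s2, s4, s6}

Sat(¬q) = {s2, s4, s6}
Sat(¬q ∨ b) = {s0, s2, s4, s6}
AF (¬q ∨ b): least fixpoint, start Z0 = {s0, s2, s4, s6}, add states with every successor in Z. Already a fixed point.
Sat(AF (¬q ∨ b)) = {s0, s2, s4, s6}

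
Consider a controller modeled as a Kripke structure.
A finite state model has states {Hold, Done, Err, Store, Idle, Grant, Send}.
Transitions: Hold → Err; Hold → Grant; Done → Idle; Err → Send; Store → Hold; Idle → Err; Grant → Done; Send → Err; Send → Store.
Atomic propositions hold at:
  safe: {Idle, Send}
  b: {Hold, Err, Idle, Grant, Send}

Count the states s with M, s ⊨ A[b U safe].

A[b U safe]: least fixpoint, start Z0 = Sat(safe) = {Idle, Send}, add states in Sat(b) with every successor in Z. Z1 = {Err, Idle, Send}; fixed.
Sat(A[b U safe]) = {Err, Idle, Send}
|Sat(A[b U safe])| = |{Err, Idle, Send}| = 3.

3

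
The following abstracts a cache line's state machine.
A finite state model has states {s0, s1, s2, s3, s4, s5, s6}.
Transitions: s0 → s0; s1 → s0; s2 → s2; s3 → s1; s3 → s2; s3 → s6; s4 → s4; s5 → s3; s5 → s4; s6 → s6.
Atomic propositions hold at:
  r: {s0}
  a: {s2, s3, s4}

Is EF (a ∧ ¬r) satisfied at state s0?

No

Sat(¬r) = {s1, s2, s3, s4, s5, s6}
Sat(a ∧ ¬r) = {s2, s3, s4}
EF (a ∧ ¬r): least fixpoint, start Z0 = {s2, s3, s4}, add states with some successor in Z. Z1 = {s2, s3, s4, s5}; fixed.
Sat(EF (a ∧ ¬r)) = {s2, s3, s4, s5}
s0 ∉ Sat(EF (a ∧ ¬r)) = {s2, s3, s4, s5}, so the formula does not hold at s0.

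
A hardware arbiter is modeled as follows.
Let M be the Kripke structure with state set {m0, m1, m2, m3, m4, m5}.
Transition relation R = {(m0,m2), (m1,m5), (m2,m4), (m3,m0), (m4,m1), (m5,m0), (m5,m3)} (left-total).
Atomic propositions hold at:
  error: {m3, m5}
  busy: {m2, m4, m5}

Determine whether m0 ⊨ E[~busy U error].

No

Sat(~busy) = {m0, m1, m3}
E[~busy U error]: least fixpoint, start Z0 = Sat(error) = {m3, m5}, add states in Sat(~busy) with some successor in Z. Z1 = {m1, m3, m5}; fixed.
Sat(E[~busy U error]) = {m1, m3, m5}
m0 ∉ Sat(E[~busy U error]) = {m1, m3, m5}, so the formula does not hold at m0.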